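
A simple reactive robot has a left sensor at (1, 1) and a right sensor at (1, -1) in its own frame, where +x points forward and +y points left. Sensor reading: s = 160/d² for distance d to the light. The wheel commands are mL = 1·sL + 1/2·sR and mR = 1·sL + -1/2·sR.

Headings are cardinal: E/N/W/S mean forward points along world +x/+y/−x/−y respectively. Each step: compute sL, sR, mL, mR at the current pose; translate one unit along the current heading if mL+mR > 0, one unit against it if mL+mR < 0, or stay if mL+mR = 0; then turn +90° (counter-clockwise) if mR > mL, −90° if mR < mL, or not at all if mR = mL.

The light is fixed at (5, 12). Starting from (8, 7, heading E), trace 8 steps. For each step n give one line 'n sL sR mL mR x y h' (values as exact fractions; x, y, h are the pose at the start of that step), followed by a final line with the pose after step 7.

0 5 40/13 85/13 45/13 8 7 E
1 160/61 32/9 2416/549 464/549 9 7 S
2 80/29 80/17 2520/493 200/493 9 6 W
3 160/29 160/41 8880/1189 4240/1189 8 6 N
4 5 40/13 85/13 45/13 8 7 E
5 160/61 32/9 2416/549 464/549 9 7 S
6 80/29 80/17 2520/493 200/493 9 6 W
7 160/29 160/41 8880/1189 4240/1189 8 6 N
final 8 7 E

n=0: pose=(8,7,E); sL=5, sR=40/13; mL=85/13, mR=45/13; mL+mR=10 → advance +1; mR−mL=-40/13 → turn -1·90°
n=1: pose=(9,7,S); sL=160/61, sR=32/9; mL=2416/549, mR=464/549; mL+mR=320/61 → advance +1; mR−mL=-32/9 → turn -1·90°
n=2: pose=(9,6,W); sL=80/29, sR=80/17; mL=2520/493, mR=200/493; mL+mR=160/29 → advance +1; mR−mL=-80/17 → turn -1·90°
n=3: pose=(8,6,N); sL=160/29, sR=160/41; mL=8880/1189, mR=4240/1189; mL+mR=320/29 → advance +1; mR−mL=-160/41 → turn -1·90°
n=4: pose=(8,7,E); sL=5, sR=40/13; mL=85/13, mR=45/13; mL+mR=10 → advance +1; mR−mL=-40/13 → turn -1·90°
n=5: pose=(9,7,S); sL=160/61, sR=32/9; mL=2416/549, mR=464/549; mL+mR=320/61 → advance +1; mR−mL=-32/9 → turn -1·90°
n=6: pose=(9,6,W); sL=80/29, sR=80/17; mL=2520/493, mR=200/493; mL+mR=160/29 → advance +1; mR−mL=-80/17 → turn -1·90°
n=7: pose=(8,6,N); sL=160/29, sR=160/41; mL=8880/1189, mR=4240/1189; mL+mR=320/29 → advance +1; mR−mL=-160/41 → turn -1·90°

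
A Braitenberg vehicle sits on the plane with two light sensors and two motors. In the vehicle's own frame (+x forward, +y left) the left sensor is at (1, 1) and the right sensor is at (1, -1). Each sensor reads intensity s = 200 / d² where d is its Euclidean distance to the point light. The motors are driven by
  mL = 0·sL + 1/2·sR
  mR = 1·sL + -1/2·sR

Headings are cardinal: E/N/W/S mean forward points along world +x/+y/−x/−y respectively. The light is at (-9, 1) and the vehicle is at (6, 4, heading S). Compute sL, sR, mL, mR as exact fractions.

left sensor world pos  = (7, 3); dL² = 260
right sensor world pos = (5, 3); dR² = 200
sL = 200/260 = 10/13
sR = 200/200 = 1
mL = 0·sL + 1/2·sR = 1/2
mR = 1·sL + -1/2·sR = 7/26

10/13 1 1/2 7/26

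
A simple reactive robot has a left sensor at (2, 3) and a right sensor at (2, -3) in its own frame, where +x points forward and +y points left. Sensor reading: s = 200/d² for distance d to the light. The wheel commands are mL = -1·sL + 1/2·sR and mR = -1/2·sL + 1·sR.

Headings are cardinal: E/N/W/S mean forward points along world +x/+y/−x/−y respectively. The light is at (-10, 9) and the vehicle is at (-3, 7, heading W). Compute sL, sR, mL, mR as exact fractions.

4 100/13 -2/13 74/13

left sensor world pos  = (-5, 4); dL² = 50
right sensor world pos = (-5, 10); dR² = 26
sL = 200/50 = 4
sR = 200/26 = 100/13
mL = -1·sL + 1/2·sR = -2/13
mR = -1/2·sL + 1·sR = 74/13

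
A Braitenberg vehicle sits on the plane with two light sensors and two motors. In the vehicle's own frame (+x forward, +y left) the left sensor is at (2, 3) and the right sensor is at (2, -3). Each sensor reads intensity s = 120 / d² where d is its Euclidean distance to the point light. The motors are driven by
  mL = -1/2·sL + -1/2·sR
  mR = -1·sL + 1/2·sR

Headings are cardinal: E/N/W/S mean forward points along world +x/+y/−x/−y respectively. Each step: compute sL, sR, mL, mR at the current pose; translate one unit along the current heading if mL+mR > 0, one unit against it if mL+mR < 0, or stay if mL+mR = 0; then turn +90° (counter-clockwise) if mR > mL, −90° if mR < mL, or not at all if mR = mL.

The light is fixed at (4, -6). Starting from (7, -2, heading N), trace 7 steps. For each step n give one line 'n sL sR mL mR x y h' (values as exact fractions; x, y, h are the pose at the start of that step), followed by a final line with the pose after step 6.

n=0: pose=(7,-2,N); sL=10/3, sR=5/3; mL=-5/2, mR=-5/2; mL+mR=-5 → advance -1; mR−mL=0 → turn +0·90°
n=1: pose=(7,-3,N); sL=24/5, sR=120/61; mL=-1032/305, mR=-1164/305; mL+mR=-36/5 → advance -1; mR−mL=-132/305 → turn -1·90°
n=2: pose=(7,-4,E); sL=12/5, sR=60/13; mL=-228/65, mR=-6/65; mL+mR=-18/5 → advance -1; mR−mL=222/65 → turn +1·90°
n=3: pose=(6,-4,N); sL=120/17, sR=120/41; mL=-3480/697, mR=-3900/697; mL+mR=-180/17 → advance -1; mR−mL=-420/697 → turn -1·90°
n=4: pose=(6,-5,E); sL=15/4, sR=6; mL=-39/8, mR=-3/4; mL+mR=-45/8 → advance -1; mR−mL=33/8 → turn +1·90°
n=5: pose=(5,-5,N); sL=120/13, sR=24/5; mL=-456/65, mR=-444/65; mL+mR=-180/13 → advance -1; mR−mL=12/65 → turn +1·90°
n=6: pose=(5,-6,W); sL=12, sR=12; mL=-12, mR=-6; mL+mR=-18 → advance -1; mR−mL=6 → turn +1·90°

0 10/3 5/3 -5/2 -5/2 7 -2 N
1 24/5 120/61 -1032/305 -1164/305 7 -3 N
2 12/5 60/13 -228/65 -6/65 7 -4 E
3 120/17 120/41 -3480/697 -3900/697 6 -4 N
4 15/4 6 -39/8 -3/4 6 -5 E
5 120/13 24/5 -456/65 -444/65 5 -5 N
6 12 12 -12 -6 5 -6 W
final 6 -6 S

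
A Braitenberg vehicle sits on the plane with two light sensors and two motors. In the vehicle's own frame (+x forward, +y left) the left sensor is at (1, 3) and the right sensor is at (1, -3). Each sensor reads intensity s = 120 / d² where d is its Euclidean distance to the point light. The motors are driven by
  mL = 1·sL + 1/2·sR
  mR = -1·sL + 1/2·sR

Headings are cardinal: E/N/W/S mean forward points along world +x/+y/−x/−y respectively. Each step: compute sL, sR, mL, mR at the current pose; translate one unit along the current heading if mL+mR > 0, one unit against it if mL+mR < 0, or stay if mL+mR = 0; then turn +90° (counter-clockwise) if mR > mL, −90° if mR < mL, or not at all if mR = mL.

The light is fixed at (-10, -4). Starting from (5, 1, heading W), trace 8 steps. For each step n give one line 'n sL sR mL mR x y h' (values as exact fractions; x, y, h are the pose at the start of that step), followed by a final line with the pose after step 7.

0 3/5 6/13 54/65 -24/65 5 1 W
1 120/157 24/65 9684/10205 -5916/10205 4 1 N
2 20/51 20/39 430/663 -30/221 4 2 E
3 120/349 120/169 41220/58981 660/58981 5 2 S
4 3/5 6/13 54/65 -24/65 5 1 W
5 120/157 24/65 9684/10205 -5916/10205 4 1 N
6 20/51 20/39 430/663 -30/221 4 2 E
7 120/349 120/169 41220/58981 660/58981 5 2 S
final 5 1 W

n=0: pose=(5,1,W); sL=3/5, sR=6/13; mL=54/65, mR=-24/65; mL+mR=6/13 → advance +1; mR−mL=-6/5 → turn -1·90°
n=1: pose=(4,1,N); sL=120/157, sR=24/65; mL=9684/10205, mR=-5916/10205; mL+mR=24/65 → advance +1; mR−mL=-240/157 → turn -1·90°
n=2: pose=(4,2,E); sL=20/51, sR=20/39; mL=430/663, mR=-30/221; mL+mR=20/39 → advance +1; mR−mL=-40/51 → turn -1·90°
n=3: pose=(5,2,S); sL=120/349, sR=120/169; mL=41220/58981, mR=660/58981; mL+mR=120/169 → advance +1; mR−mL=-240/349 → turn -1·90°
n=4: pose=(5,1,W); sL=3/5, sR=6/13; mL=54/65, mR=-24/65; mL+mR=6/13 → advance +1; mR−mL=-6/5 → turn -1·90°
n=5: pose=(4,1,N); sL=120/157, sR=24/65; mL=9684/10205, mR=-5916/10205; mL+mR=24/65 → advance +1; mR−mL=-240/157 → turn -1·90°
n=6: pose=(4,2,E); sL=20/51, sR=20/39; mL=430/663, mR=-30/221; mL+mR=20/39 → advance +1; mR−mL=-40/51 → turn -1·90°
n=7: pose=(5,2,S); sL=120/349, sR=120/169; mL=41220/58981, mR=660/58981; mL+mR=120/169 → advance +1; mR−mL=-240/349 → turn -1·90°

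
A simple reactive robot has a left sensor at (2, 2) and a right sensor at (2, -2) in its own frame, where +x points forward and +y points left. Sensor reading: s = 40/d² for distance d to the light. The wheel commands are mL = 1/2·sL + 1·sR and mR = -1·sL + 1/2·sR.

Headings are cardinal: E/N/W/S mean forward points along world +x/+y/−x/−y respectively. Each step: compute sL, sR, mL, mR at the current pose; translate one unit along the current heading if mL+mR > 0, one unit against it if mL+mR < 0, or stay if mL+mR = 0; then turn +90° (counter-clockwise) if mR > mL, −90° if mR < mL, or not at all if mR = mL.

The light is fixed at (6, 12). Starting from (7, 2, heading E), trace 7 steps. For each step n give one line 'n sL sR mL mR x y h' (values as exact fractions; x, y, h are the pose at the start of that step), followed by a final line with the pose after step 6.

n=0: pose=(7,2,E); sL=40/73, sR=40/153; mL=5980/11169, mR=-4660/11169; mL+mR=440/3723 → advance +1; mR−mL=-10640/11169 → turn -1·90°
n=1: pose=(8,2,S); sL=1/4, sR=5/18; mL=29/72, mR=-1/9; mL+mR=7/24 → advance +1; mR−mL=-37/72 → turn -1·90°
n=2: pose=(8,1,W); sL=40/169, sR=40/81; mL=8380/13689, mR=140/13689; mL+mR=2840/4563 → advance +1; mR−mL=-8240/13689 → turn -1·90°
n=3: pose=(7,1,N); sL=20/41, sR=4/9; mL=254/369, mR=-98/369; mL+mR=52/123 → advance +1; mR−mL=-352/369 → turn -1·90°
n=4: pose=(7,2,E); sL=40/73, sR=40/153; mL=5980/11169, mR=-4660/11169; mL+mR=440/3723 → advance +1; mR−mL=-10640/11169 → turn -1·90°
n=5: pose=(8,2,S); sL=1/4, sR=5/18; mL=29/72, mR=-1/9; mL+mR=7/24 → advance +1; mR−mL=-37/72 → turn -1·90°
n=6: pose=(8,1,W); sL=40/169, sR=40/81; mL=8380/13689, mR=140/13689; mL+mR=2840/4563 → advance +1; mR−mL=-8240/13689 → turn -1·90°

0 40/73 40/153 5980/11169 -4660/11169 7 2 E
1 1/4 5/18 29/72 -1/9 8 2 S
2 40/169 40/81 8380/13689 140/13689 8 1 W
3 20/41 4/9 254/369 -98/369 7 1 N
4 40/73 40/153 5980/11169 -4660/11169 7 2 E
5 1/4 5/18 29/72 -1/9 8 2 S
6 40/169 40/81 8380/13689 140/13689 8 1 W
final 7 1 N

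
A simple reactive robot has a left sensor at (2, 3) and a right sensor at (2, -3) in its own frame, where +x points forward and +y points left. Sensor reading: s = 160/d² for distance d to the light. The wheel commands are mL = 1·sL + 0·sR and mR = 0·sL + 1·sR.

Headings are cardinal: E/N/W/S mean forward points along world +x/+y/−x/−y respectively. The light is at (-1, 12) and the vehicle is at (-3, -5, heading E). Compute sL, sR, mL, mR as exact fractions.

left sensor world pos  = (-1, -2); dL² = 196
right sensor world pos = (-1, -8); dR² = 400
sL = 160/196 = 40/49
sR = 160/400 = 2/5
mL = 1·sL + 0·sR = 40/49
mR = 0·sL + 1·sR = 2/5

40/49 2/5 40/49 2/5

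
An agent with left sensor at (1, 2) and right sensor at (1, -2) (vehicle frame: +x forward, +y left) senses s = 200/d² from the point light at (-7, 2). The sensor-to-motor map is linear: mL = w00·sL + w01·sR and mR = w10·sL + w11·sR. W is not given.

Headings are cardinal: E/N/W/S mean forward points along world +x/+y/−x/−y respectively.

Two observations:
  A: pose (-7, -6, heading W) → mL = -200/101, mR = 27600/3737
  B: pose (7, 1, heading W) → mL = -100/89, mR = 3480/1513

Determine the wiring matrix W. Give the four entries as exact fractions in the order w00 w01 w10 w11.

obs A: pose=(-7,-6,W) → sL=200/101, sR=200/37, mL=-200/101, mR=27600/3737
obs B: pose=(7,1,W) → sL=100/89, sR=20/17, mL=-100/89, mR=3480/1513
sensor matrix S = [[200/101, 200/37], [100/89, 20/17]]; det S = -21168000/5654081
solve [mL_A; mL_B] = S·[w00; w01] and [mR_A; mR_B] = S·[w10; w11]:
  w00 = -1, w01 = 0, w10 = 1, w11 = 1

-1 0 1 1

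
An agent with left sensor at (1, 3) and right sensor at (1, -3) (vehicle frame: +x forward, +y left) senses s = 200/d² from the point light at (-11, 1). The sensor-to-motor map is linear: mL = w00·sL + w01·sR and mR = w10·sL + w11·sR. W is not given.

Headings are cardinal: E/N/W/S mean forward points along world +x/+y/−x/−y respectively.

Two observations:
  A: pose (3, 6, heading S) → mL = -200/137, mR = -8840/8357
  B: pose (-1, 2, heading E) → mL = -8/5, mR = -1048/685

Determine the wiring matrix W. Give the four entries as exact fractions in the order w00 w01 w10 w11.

obs A: pose=(3,6,S) → sL=40/61, sR=200/137, mL=-200/137, mR=-8840/8357
obs B: pose=(-1,2,E) → sL=200/137, sR=8/5, mL=-8/5, mR=-1048/685
sensor matrix S = [[40/61, 200/137], [200/137, 8/5]]; det S = -1238784/1144909
solve [mL_A; mL_B] = S·[w00; w01] and [mR_A; mR_B] = S·[w10; w11]:
  w00 = 0, w01 = -1, w10 = -1/2, w11 = -1/2

0 -1 -1/2 -1/2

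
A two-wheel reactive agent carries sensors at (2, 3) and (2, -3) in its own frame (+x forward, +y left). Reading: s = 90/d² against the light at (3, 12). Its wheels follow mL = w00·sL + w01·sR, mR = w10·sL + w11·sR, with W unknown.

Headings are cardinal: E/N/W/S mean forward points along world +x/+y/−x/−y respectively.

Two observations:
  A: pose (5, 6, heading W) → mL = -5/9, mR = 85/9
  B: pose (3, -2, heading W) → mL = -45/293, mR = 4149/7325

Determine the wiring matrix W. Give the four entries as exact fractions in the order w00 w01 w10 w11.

-1/2 0 -1/2 1

obs A: pose=(5,6,W) → sL=10/9, sR=10, mL=-5/9, mR=85/9
obs B: pose=(3,-2,W) → sL=90/293, sR=18/25, mL=-45/293, mR=4149/7325
sensor matrix S = [[10/9, 10], [90/293, 18/25]]; det S = -3328/1465
solve [mL_A; mL_B] = S·[w00; w01] and [mR_A; mR_B] = S·[w10; w11]:
  w00 = -1/2, w01 = 0, w10 = -1/2, w11 = 1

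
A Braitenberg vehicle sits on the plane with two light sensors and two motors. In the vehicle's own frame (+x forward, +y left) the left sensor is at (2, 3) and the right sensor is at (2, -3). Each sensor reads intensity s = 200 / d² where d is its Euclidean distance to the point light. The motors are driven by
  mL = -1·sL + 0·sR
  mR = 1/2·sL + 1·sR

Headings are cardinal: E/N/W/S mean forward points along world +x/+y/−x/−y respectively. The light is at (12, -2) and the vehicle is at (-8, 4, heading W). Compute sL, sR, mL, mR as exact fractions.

left sensor world pos  = (-10, 1); dL² = 493
right sensor world pos = (-10, 7); dR² = 565
sL = 200/493 = 200/493
sR = 200/565 = 40/113
mL = -1·sL + 0·sR = -200/493
mR = 1/2·sL + 1·sR = 31020/55709

200/493 40/113 -200/493 31020/55709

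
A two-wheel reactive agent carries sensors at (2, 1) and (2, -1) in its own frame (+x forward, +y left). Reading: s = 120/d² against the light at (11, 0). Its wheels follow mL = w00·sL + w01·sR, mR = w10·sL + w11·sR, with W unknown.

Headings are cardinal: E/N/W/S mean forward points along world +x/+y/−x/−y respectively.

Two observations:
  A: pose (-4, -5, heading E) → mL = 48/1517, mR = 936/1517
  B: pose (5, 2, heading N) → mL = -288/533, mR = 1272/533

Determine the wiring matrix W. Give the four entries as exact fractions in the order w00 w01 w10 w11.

1/2 -1/2 1/2 1/2

obs A: pose=(-4,-5,E) → sL=24/37, sR=24/41, mL=48/1517, mR=936/1517
obs B: pose=(5,2,N) → sL=24/13, sR=120/41, mL=-288/533, mR=1272/533
sensor matrix S = [[24/37, 24/41], [24/13, 120/41]]; det S = 16128/19721
solve [mL_A; mL_B] = S·[w00; w01] and [mR_A; mR_B] = S·[w10; w11]:
  w00 = 1/2, w01 = -1/2, w10 = 1/2, w11 = 1/2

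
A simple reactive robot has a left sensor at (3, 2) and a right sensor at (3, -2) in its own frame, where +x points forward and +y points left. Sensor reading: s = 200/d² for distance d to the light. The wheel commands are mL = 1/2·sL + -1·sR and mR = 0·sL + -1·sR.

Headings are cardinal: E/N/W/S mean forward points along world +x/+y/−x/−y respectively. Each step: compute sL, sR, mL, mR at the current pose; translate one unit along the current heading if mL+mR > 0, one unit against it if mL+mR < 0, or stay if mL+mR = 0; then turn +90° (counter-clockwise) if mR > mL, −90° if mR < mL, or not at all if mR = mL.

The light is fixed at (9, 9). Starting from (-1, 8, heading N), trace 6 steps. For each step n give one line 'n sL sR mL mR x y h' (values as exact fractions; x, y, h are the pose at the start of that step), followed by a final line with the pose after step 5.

n=0: pose=(-1,8,N); sL=50/37, sR=50/17; mL=-1425/629, mR=-50/17; mL+mR=-3275/629 → advance -1; mR−mL=-25/37 → turn -1·90°
n=1: pose=(-1,7,E); sL=200/49, sR=40/13; mL=-660/637, mR=-40/13; mL+mR=-2620/637 → advance -1; mR−mL=-100/49 → turn -1·90°
n=2: pose=(-2,7,S); sL=100/53, sR=100/97; mL=-450/5141, mR=-100/97; mL+mR=-5750/5141 → advance -1; mR−mL=-50/53 → turn -1·90°
n=3: pose=(-2,8,W); sL=40/41, sR=200/197; mL=-4260/8077, mR=-200/197; mL+mR=-12460/8077 → advance -1; mR−mL=-20/41 → turn -1·90°
n=4: pose=(-1,8,N); sL=50/37, sR=50/17; mL=-1425/629, mR=-50/17; mL+mR=-3275/629 → advance -1; mR−mL=-25/37 → turn -1·90°
n=5: pose=(-1,7,E); sL=200/49, sR=40/13; mL=-660/637, mR=-40/13; mL+mR=-2620/637 → advance -1; mR−mL=-100/49 → turn -1·90°

0 50/37 50/17 -1425/629 -50/17 -1 8 N
1 200/49 40/13 -660/637 -40/13 -1 7 E
2 100/53 100/97 -450/5141 -100/97 -2 7 S
3 40/41 200/197 -4260/8077 -200/197 -2 8 W
4 50/37 50/17 -1425/629 -50/17 -1 8 N
5 200/49 40/13 -660/637 -40/13 -1 7 E
final -2 7 S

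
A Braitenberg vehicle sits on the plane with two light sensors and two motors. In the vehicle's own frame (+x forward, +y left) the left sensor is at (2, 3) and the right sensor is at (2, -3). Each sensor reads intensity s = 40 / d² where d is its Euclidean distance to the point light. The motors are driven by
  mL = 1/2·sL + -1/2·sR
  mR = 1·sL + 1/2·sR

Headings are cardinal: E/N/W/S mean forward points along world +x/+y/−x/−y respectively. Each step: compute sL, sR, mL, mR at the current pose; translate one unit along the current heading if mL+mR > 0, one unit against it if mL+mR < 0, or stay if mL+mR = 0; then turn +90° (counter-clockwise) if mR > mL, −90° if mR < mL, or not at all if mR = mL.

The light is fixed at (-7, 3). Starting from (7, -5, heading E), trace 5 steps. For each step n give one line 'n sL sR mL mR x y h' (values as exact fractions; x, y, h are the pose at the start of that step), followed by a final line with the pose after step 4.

n=0: pose=(7,-5,E); sL=40/281, sR=40/377; mL=1920/105937, mR=20700/105937; mL+mR=60/281 → advance +1; mR−mL=18780/105937 → turn +1·90°
n=1: pose=(8,-5,N); sL=2/9, sR=1/9; mL=1/18, mR=5/18; mL+mR=1/3 → advance +1; mR−mL=2/9 → turn +1·90°
n=2: pose=(8,-4,W); sL=40/269, sR=8/37; mL=-336/9953, mR=2556/9953; mL+mR=60/269 → advance +1; mR−mL=2892/9953 → turn +1·90°
n=3: pose=(7,-4,S); sL=4/37, sR=20/101; mL=-168/3737, mR=774/3737; mL+mR=6/37 → advance +1; mR−mL=942/3737 → turn +1·90°
n=4: pose=(7,-5,E); sL=40/281, sR=40/377; mL=1920/105937, mR=20700/105937; mL+mR=60/281 → advance +1; mR−mL=18780/105937 → turn +1·90°

0 40/281 40/377 1920/105937 20700/105937 7 -5 E
1 2/9 1/9 1/18 5/18 8 -5 N
2 40/269 8/37 -336/9953 2556/9953 8 -4 W
3 4/37 20/101 -168/3737 774/3737 7 -4 S
4 40/281 40/377 1920/105937 20700/105937 7 -5 E
final 8 -5 N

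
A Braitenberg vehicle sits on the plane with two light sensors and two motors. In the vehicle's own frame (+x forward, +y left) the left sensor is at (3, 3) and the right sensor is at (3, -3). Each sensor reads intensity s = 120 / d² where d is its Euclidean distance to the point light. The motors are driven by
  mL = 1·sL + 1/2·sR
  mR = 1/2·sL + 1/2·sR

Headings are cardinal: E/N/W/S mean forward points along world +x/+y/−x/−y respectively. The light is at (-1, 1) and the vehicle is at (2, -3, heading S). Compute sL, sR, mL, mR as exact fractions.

left sensor world pos  = (5, -6); dL² = 85
right sensor world pos = (-1, -6); dR² = 49
sL = 120/85 = 24/17
sR = 120/49 = 120/49
mL = 1·sL + 1/2·sR = 2196/833
mR = 1/2·sL + 1/2·sR = 1608/833

24/17 120/49 2196/833 1608/833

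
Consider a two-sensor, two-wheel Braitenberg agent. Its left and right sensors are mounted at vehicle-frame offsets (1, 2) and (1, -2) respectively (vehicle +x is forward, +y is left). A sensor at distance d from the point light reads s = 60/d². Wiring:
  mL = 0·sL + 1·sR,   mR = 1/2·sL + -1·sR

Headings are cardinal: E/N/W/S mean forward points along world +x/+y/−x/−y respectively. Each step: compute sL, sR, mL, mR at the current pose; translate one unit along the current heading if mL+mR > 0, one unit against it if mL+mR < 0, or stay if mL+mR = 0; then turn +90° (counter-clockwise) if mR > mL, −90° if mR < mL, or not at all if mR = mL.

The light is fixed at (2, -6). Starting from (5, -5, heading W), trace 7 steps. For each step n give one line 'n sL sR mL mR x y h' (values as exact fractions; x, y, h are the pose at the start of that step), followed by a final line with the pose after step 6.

0 12 60/13 60/13 18/13 5 -5 W
1 15 3 3 9/2 4 -5 N
2 60 60/17 60/17 450/17 4 -4 W
3 6 30 30 -27 3 -4 S
4 60 20/3 20/3 70/3 3 -5 W
5 15 15 15 -15/2 2 -5 S
6 12 12 12 -6 2 -6 W
final 1 -6 N

n=0: pose=(5,-5,W); sL=12, sR=60/13; mL=60/13, mR=18/13; mL+mR=6 → advance +1; mR−mL=-42/13 → turn -1·90°
n=1: pose=(4,-5,N); sL=15, sR=3; mL=3, mR=9/2; mL+mR=15/2 → advance +1; mR−mL=3/2 → turn +1·90°
n=2: pose=(4,-4,W); sL=60, sR=60/17; mL=60/17, mR=450/17; mL+mR=30 → advance +1; mR−mL=390/17 → turn +1·90°
n=3: pose=(3,-4,S); sL=6, sR=30; mL=30, mR=-27; mL+mR=3 → advance +1; mR−mL=-57 → turn -1·90°
n=4: pose=(3,-5,W); sL=60, sR=20/3; mL=20/3, mR=70/3; mL+mR=30 → advance +1; mR−mL=50/3 → turn +1·90°
n=5: pose=(2,-5,S); sL=15, sR=15; mL=15, mR=-15/2; mL+mR=15/2 → advance +1; mR−mL=-45/2 → turn -1·90°
n=6: pose=(2,-6,W); sL=12, sR=12; mL=12, mR=-6; mL+mR=6 → advance +1; mR−mL=-18 → turn -1·90°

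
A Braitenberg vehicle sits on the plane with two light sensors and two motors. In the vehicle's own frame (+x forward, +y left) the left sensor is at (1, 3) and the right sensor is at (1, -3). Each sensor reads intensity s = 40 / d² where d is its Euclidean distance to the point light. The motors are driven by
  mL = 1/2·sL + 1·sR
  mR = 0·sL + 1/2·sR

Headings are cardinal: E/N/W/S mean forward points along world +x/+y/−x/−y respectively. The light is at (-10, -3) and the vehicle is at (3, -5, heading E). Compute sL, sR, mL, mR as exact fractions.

left sensor world pos  = (4, -2); dL² = 197
right sensor world pos = (4, -8); dR² = 221
sL = 40/197 = 40/197
sR = 40/221 = 40/221
mL = 1/2·sL + 1·sR = 12300/43537
mR = 0·sL + 1/2·sR = 20/221

40/197 40/221 12300/43537 20/221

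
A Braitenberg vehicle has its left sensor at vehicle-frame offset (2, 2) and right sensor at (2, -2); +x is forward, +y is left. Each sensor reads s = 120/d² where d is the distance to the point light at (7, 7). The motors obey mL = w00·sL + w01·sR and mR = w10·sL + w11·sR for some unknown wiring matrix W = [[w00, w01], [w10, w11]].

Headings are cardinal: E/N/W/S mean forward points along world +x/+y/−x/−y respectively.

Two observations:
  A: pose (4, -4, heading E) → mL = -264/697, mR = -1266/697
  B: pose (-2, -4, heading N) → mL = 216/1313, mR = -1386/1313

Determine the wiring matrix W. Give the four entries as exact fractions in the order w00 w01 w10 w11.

obs A: pose=(4,-4,E) → sL=60/41, sR=12/17, mL=-264/697, mR=-1266/697
obs B: pose=(-2,-4,N) → sL=60/101, sR=12/13, mL=216/1313, mR=-1386/1313
sensor matrix S = [[60/41, 12/17], [60/101, 12/13]]; det S = 852480/915161
solve [mL_A; mL_B] = S·[w00; w01] and [mR_A; mR_B] = S·[w10; w11]:
  w00 = -1/2, w01 = 1/2, w10 = -1, w11 = -1/2

-1/2 1/2 -1 -1/2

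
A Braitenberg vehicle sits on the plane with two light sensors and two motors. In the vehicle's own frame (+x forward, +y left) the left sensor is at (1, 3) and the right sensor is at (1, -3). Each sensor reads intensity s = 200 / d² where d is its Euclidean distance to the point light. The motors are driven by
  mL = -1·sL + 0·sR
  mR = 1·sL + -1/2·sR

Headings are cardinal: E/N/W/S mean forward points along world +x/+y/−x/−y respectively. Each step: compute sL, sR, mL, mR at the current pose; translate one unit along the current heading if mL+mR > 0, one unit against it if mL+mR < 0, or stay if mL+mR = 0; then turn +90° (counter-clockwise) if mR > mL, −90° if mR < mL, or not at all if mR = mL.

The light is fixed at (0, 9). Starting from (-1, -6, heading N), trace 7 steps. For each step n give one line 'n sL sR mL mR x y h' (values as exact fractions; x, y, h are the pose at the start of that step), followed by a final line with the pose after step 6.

0 50/53 1 -50/53 47/106 -1 -6 N
1 40/73 200/173 -40/73 -380/12629 -1 -7 W
2 100/149 100/149 -100/149 50/149 0 -7 S
3 40/29 8/13 -40/29 404/377 0 -6 E
4 50/53 1 -50/53 47/106 -1 -6 N
5 40/73 200/173 -40/73 -380/12629 -1 -7 W
6 100/149 100/149 -100/149 50/149 0 -7 S
final 0 -6 E

n=0: pose=(-1,-6,N); sL=50/53, sR=1; mL=-50/53, mR=47/106; mL+mR=-1/2 → advance -1; mR−mL=147/106 → turn +1·90°
n=1: pose=(-1,-7,W); sL=40/73, sR=200/173; mL=-40/73, mR=-380/12629; mL+mR=-100/173 → advance -1; mR−mL=6540/12629 → turn +1·90°
n=2: pose=(0,-7,S); sL=100/149, sR=100/149; mL=-100/149, mR=50/149; mL+mR=-50/149 → advance -1; mR−mL=150/149 → turn +1·90°
n=3: pose=(0,-6,E); sL=40/29, sR=8/13; mL=-40/29, mR=404/377; mL+mR=-4/13 → advance -1; mR−mL=924/377 → turn +1·90°
n=4: pose=(-1,-6,N); sL=50/53, sR=1; mL=-50/53, mR=47/106; mL+mR=-1/2 → advance -1; mR−mL=147/106 → turn +1·90°
n=5: pose=(-1,-7,W); sL=40/73, sR=200/173; mL=-40/73, mR=-380/12629; mL+mR=-100/173 → advance -1; mR−mL=6540/12629 → turn +1·90°
n=6: pose=(0,-7,S); sL=100/149, sR=100/149; mL=-100/149, mR=50/149; mL+mR=-50/149 → advance -1; mR−mL=150/149 → turn +1·90°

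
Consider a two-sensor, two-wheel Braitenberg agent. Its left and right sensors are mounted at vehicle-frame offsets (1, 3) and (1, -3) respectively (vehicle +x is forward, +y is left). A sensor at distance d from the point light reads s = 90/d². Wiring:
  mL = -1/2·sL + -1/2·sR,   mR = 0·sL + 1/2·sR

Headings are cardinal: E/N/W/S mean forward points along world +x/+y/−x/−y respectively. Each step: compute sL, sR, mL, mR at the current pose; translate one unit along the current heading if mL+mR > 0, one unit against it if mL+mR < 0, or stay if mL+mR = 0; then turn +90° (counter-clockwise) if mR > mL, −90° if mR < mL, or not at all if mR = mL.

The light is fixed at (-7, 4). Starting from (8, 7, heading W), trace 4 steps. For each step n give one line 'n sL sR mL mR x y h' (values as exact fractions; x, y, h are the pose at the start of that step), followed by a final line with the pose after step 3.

n=0: pose=(8,7,W); sL=45/98, sR=45/116; mL=-4815/11368, mR=45/232; mL+mR=-45/196 → advance -1; mR−mL=1755/2842 → turn +1·90°
n=1: pose=(9,7,S); sL=18/73, sR=90/173; mL=-4842/12629, mR=45/173; mL+mR=-9/73 → advance -1; mR−mL=8127/12629 → turn +1·90°
n=2: pose=(9,8,E); sL=45/169, sR=9/29; mL=-1413/4901, mR=9/58; mL+mR=-45/338 → advance -1; mR−mL=4347/9802 → turn +1·90°
n=3: pose=(8,8,N); sL=90/169, sR=90/349; mL=-23310/58981, mR=45/349; mL+mR=-45/169 → advance -1; mR−mL=30915/58981 → turn +1·90°

0 45/98 45/116 -4815/11368 45/232 8 7 W
1 18/73 90/173 -4842/12629 45/173 9 7 S
2 45/169 9/29 -1413/4901 9/58 9 8 E
3 90/169 90/349 -23310/58981 45/349 8 8 N
final 8 7 W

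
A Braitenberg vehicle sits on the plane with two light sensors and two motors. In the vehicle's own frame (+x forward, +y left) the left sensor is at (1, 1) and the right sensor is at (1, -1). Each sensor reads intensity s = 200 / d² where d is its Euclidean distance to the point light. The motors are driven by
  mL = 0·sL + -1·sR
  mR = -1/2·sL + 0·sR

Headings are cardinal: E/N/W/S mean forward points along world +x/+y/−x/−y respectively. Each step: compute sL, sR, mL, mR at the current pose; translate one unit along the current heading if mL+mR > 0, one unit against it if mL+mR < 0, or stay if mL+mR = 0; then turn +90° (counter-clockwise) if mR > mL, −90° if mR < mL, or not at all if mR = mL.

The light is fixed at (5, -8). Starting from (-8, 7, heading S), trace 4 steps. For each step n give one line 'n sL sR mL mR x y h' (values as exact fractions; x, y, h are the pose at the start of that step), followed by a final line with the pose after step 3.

0 10/17 25/49 -25/49 -5/17 -8 7 S
1 200/433 200/369 -200/369 -100/433 -8 8 E
2 100/257 100/229 -100/229 -50/257 -9 8 N
3 200/421 200/481 -200/481 -100/421 -9 7 W
final -8 7 S

n=0: pose=(-8,7,S); sL=10/17, sR=25/49; mL=-25/49, mR=-5/17; mL+mR=-670/833 → advance -1; mR−mL=180/833 → turn +1·90°
n=1: pose=(-8,8,E); sL=200/433, sR=200/369; mL=-200/369, mR=-100/433; mL+mR=-123500/159777 → advance -1; mR−mL=49700/159777 → turn +1·90°
n=2: pose=(-9,8,N); sL=100/257, sR=100/229; mL=-100/229, mR=-50/257; mL+mR=-37150/58853 → advance -1; mR−mL=14250/58853 → turn +1·90°
n=3: pose=(-9,7,W); sL=200/421, sR=200/481; mL=-200/481, mR=-100/421; mL+mR=-132300/202501 → advance -1; mR−mL=36100/202501 → turn +1·90°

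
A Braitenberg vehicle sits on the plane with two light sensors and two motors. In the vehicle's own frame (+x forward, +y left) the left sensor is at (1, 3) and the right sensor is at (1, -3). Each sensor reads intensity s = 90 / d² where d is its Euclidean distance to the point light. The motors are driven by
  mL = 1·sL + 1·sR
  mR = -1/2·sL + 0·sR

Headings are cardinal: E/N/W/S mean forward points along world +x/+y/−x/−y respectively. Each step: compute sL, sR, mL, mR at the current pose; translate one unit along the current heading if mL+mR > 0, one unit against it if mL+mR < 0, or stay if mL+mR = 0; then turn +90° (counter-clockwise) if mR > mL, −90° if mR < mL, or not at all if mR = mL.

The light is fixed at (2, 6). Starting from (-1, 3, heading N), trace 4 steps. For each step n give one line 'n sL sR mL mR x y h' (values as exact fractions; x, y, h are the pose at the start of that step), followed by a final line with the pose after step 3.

n=0: pose=(-1,3,N); sL=9/4, sR=45/2; mL=99/4, mR=-9/8; mL+mR=189/8 → advance +1; mR−mL=-207/8 → turn -1·90°
n=1: pose=(-1,4,E); sL=18, sR=90/29; mL=612/29, mR=-9; mL+mR=351/29 → advance +1; mR−mL=-873/29 → turn -1·90°
n=2: pose=(0,4,S); sL=9, sR=45/17; mL=198/17, mR=-9/2; mL+mR=243/34 → advance +1; mR−mL=-549/34 → turn -1·90°
n=3: pose=(0,3,W); sL=2, sR=10; mL=12, mR=-1; mL+mR=11 → advance +1; mR−mL=-13 → turn -1·90°

0 9/4 45/2 99/4 -9/8 -1 3 N
1 18 90/29 612/29 -9 -1 4 E
2 9 45/17 198/17 -9/2 0 4 S
3 2 10 12 -1 0 3 W
final -1 3 N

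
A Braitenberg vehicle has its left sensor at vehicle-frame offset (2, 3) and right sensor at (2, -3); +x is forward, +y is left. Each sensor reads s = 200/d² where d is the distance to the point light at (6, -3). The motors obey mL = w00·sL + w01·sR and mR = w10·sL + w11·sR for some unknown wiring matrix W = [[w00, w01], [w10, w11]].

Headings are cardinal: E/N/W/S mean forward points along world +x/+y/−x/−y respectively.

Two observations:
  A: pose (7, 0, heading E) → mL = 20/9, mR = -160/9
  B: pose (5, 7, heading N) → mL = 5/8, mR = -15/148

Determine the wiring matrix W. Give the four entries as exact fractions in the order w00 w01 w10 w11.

obs A: pose=(7,0,E) → sL=40/9, sR=200/9, mL=20/9, mR=-160/9
obs B: pose=(5,7,N) → sL=5/4, sR=50/37, mL=5/8, mR=-15/148
sensor matrix S = [[40/9, 200/9], [5/4, 50/37]]; det S = -7250/333
solve [mL_A; mL_B] = S·[w00; w01] and [mR_A; mR_B] = S·[w10; w11]:
  w00 = 1/2, w01 = 0, w10 = 1, w11 = -1

1/2 0 1 -1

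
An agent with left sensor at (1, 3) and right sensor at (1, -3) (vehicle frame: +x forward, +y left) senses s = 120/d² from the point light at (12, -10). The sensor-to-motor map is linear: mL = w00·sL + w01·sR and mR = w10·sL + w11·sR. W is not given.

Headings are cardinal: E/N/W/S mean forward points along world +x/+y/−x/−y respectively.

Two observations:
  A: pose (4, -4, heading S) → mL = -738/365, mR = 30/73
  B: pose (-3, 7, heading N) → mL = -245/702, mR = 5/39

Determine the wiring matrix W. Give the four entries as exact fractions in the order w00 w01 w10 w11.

-1/2 -1 0 1/2

obs A: pose=(4,-4,S) → sL=12/5, sR=60/73, mL=-738/365, mR=30/73
obs B: pose=(-3,7,N) → sL=5/27, sR=10/39, mL=-245/702, mR=5/39
sensor matrix S = [[12/5, 60/73], [5/27, 10/39]]; det S = 3956/8541
solve [mL_A; mL_B] = S·[w00; w01] and [mR_A; mR_B] = S·[w10; w11]:
  w00 = -1/2, w01 = -1, w10 = 0, w11 = 1/2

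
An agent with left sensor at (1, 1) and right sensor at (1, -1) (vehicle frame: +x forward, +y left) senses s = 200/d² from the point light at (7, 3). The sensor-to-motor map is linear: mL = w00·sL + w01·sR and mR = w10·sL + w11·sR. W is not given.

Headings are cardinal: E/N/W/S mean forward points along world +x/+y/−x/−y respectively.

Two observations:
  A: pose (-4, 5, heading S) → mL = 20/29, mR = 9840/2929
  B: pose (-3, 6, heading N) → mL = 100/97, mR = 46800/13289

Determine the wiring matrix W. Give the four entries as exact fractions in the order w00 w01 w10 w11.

obs A: pose=(-4,5,S) → sL=200/101, sR=40/29, mL=20/29, mR=9840/2929
obs B: pose=(-3,6,N) → sL=200/137, sR=200/97, mL=100/97, mR=46800/13289
sensor matrix S = [[200/101, 40/29], [200/137, 200/97]]; det S = 80544000/38923481
solve [mL_A; mL_B] = S·[w00; w01] and [mR_A; mR_B] = S·[w10; w11]:
  w00 = 0, w01 = 1/2, w10 = 1, w11 = 1

0 1/2 1 1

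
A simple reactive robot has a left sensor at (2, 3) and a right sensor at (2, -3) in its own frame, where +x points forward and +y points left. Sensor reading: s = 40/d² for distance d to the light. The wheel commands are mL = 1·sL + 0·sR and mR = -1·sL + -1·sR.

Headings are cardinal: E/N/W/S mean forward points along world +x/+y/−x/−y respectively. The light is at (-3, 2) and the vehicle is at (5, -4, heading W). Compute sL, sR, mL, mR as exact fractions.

left sensor world pos  = (3, -7); dL² = 117
right sensor world pos = (3, -1); dR² = 45
sL = 40/117 = 40/117
sR = 40/45 = 8/9
mL = 1·sL + 0·sR = 40/117
mR = -1·sL + -1·sR = -16/13

40/117 8/9 40/117 -16/13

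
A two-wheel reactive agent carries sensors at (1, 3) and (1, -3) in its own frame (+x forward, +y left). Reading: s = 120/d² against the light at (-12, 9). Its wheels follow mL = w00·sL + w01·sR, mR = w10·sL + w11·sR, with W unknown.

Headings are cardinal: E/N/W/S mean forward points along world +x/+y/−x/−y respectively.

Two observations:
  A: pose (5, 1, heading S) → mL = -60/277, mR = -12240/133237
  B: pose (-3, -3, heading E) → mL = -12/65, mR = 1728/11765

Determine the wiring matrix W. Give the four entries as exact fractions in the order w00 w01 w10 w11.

obs A: pose=(5,1,S) → sL=120/481, sR=120/277, mL=-60/277, mR=-12240/133237
obs B: pose=(-3,-3,E) → sL=120/181, sR=24/65, mL=-12/65, mR=1728/11765
sensor matrix S = [[120/481, 120/277], [120/181, 24/65]]; det S = -61164288/313506661
solve [mL_A; mL_B] = S·[w00; w01] and [mR_A; mR_B] = S·[w10; w11]:
  w00 = 0, w01 = -1/2, w10 = 1/2, w11 = -1/2

0 -1/2 1/2 -1/2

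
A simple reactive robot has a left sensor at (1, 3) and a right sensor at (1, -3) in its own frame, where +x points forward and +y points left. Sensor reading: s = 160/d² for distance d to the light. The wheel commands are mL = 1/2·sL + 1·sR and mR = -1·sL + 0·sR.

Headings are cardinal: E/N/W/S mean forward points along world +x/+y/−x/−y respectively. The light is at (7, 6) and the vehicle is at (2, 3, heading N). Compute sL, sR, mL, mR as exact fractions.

40/17 20 360/17 -40/17

left sensor world pos  = (-1, 4); dL² = 68
right sensor world pos = (5, 4); dR² = 8
sL = 160/68 = 40/17
sR = 160/8 = 20
mL = 1/2·sL + 1·sR = 360/17
mR = -1·sL + 0·sR = -40/17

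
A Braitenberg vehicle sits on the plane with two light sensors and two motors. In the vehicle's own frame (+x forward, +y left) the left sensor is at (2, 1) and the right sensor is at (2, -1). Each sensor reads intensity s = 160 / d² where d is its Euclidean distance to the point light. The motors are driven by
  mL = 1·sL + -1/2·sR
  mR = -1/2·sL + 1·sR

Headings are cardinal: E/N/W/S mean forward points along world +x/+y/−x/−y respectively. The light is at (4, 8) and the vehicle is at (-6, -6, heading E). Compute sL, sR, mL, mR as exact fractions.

160/233 160/289 27600/67337 14160/67337

left sensor world pos  = (-4, -5); dL² = 233
right sensor world pos = (-4, -7); dR² = 289
sL = 160/233 = 160/233
sR = 160/289 = 160/289
mL = 1·sL + -1/2·sR = 27600/67337
mR = -1/2·sL + 1·sR = 14160/67337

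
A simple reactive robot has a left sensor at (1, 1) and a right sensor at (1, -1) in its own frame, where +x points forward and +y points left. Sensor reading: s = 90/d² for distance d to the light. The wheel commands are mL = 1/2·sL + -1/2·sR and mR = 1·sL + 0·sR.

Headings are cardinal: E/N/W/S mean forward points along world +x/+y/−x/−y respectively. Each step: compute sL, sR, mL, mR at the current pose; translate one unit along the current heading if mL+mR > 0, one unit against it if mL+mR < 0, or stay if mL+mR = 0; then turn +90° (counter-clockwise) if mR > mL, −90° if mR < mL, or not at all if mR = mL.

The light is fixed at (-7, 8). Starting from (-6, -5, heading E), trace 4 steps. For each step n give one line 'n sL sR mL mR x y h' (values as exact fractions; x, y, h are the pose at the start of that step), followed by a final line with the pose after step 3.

0 45/74 9/20 117/1480 45/74 -6 -5 E
1 18/29 10/17 8/493 18/29 -5 -5 N
2 9/17 45/61 -108/1037 9/17 -5 -4 W
3 90/173 90/169 -180/29237 90/173 -6 -4 S
final -6 -5 E

n=0: pose=(-6,-5,E); sL=45/74, sR=9/20; mL=117/1480, mR=45/74; mL+mR=1017/1480 → advance +1; mR−mL=783/1480 → turn +1·90°
n=1: pose=(-5,-5,N); sL=18/29, sR=10/17; mL=8/493, mR=18/29; mL+mR=314/493 → advance +1; mR−mL=298/493 → turn +1·90°
n=2: pose=(-5,-4,W); sL=9/17, sR=45/61; mL=-108/1037, mR=9/17; mL+mR=441/1037 → advance +1; mR−mL=657/1037 → turn +1·90°
n=3: pose=(-6,-4,S); sL=90/173, sR=90/169; mL=-180/29237, mR=90/173; mL+mR=15030/29237 → advance +1; mR−mL=15390/29237 → turn +1·90°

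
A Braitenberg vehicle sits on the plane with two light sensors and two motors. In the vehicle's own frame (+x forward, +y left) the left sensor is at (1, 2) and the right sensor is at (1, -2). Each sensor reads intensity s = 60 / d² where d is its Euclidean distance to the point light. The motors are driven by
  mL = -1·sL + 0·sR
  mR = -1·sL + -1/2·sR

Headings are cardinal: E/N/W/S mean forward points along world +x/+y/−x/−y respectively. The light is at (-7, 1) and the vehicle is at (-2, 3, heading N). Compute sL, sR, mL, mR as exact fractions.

10/3 30/29 -10/3 -335/87

left sensor world pos  = (-4, 4); dL² = 18
right sensor world pos = (0, 4); dR² = 58
sL = 60/18 = 10/3
sR = 60/58 = 30/29
mL = -1·sL + 0·sR = -10/3
mR = -1·sL + -1/2·sR = -335/87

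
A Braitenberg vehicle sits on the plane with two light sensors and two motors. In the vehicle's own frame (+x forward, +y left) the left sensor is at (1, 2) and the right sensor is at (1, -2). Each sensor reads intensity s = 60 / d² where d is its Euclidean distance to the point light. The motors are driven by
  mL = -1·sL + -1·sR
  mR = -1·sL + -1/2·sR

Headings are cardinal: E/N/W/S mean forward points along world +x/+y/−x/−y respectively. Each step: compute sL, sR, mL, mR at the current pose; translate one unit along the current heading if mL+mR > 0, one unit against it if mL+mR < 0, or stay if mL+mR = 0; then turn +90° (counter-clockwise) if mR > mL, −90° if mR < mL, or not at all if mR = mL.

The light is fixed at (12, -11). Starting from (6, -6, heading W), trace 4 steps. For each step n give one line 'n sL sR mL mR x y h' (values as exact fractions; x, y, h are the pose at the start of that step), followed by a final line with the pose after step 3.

n=0: pose=(6,-6,W); sL=30/29, sR=30/49; mL=-2340/1421, mR=-1905/1421; mL+mR=-4245/1421 → advance -1; mR−mL=15/49 → turn +1·90°
n=1: pose=(7,-6,S); sL=12/5, sR=12/13; mL=-216/65, mR=-186/65; mL+mR=-402/65 → advance -1; mR−mL=6/13 → turn +1·90°
n=2: pose=(7,-5,E); sL=3/4, sR=15/8; mL=-21/8, mR=-27/16; mL+mR=-69/16 → advance -1; mR−mL=15/16 → turn +1·90°
n=3: pose=(6,-5,N); sL=60/113, sR=12/13; mL=-2136/1469, mR=-1458/1469; mL+mR=-3594/1469 → advance -1; mR−mL=6/13 → turn +1·90°

0 30/29 30/49 -2340/1421 -1905/1421 6 -6 W
1 12/5 12/13 -216/65 -186/65 7 -6 S
2 3/4 15/8 -21/8 -27/16 7 -5 E
3 60/113 12/13 -2136/1469 -1458/1469 6 -5 N
final 6 -6 W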